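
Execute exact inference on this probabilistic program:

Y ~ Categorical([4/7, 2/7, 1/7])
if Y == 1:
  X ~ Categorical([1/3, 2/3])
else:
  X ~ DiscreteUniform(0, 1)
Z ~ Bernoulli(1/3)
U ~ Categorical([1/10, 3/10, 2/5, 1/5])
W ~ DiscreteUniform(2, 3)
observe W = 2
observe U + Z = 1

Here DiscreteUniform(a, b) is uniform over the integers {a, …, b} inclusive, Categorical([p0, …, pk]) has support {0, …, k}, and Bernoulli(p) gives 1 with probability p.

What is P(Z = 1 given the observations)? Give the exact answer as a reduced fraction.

Enumerate traces; 12 have nonzero weight after conditioning:
  (Y=0, X=0, Z=0, U=1, W=2) weight 1/35
  (Y=0, X=0, Z=1, U=0, W=2) weight 1/210
  (Y=0, X=1, Z=0, U=1, W=2) weight 1/35
  (Y=0, X=1, Z=1, U=0, W=2) weight 1/210
  (Y=1, X=0, Z=0, U=1, W=2) weight 1/105
  (Y=1, X=0, Z=1, U=0, W=2) weight 1/630
  (Y=1, X=1, Z=0, U=1, W=2) weight 2/105
  (Y=1, X=1, Z=1, U=0, W=2) weight 1/315
  … 4 more
Group by Z:
  weight(Z=0) = 1/10
  weight(Z=1) = 1/60
Total weight = 1/10 + 1/60 = 7/60
P(Z=0 | obs) = 1/10 / 7/60 = 6/7
P(Z=1 | obs) = 1/60 / 7/60 = 1/7

P(Z = 1 | obs) = 1/7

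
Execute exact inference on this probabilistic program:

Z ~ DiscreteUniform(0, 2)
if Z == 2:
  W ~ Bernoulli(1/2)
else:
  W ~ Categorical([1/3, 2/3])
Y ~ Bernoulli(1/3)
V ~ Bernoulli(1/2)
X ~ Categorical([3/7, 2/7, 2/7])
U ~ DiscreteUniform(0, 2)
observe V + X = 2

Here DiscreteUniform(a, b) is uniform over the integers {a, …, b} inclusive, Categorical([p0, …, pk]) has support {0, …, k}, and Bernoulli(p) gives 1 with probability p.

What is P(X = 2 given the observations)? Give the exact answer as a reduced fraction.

Enumerate traces; 72 have nonzero weight after conditioning:
  (Z=0, W=0, Y=0, V=0, X=2, U=0) weight 2/567
  (Z=0, W=0, Y=0, V=0, X=2, U=1) weight 2/567
  (Z=0, W=0, Y=0, V=0, X=2, U=2) weight 2/567
  (Z=0, W=0, Y=0, V=1, X=1, U=0) weight 2/567
  (Z=0, W=0, Y=0, V=1, X=1, U=1) weight 2/567
  (Z=0, W=0, Y=0, V=1, X=1, U=2) weight 2/567
  (Z=0, W=0, Y=1, V=0, X=2, U=0) weight 1/567
  (Z=0, W=0, Y=1, V=0, X=2, U=1) weight 1/567
  … 64 more
Group by X:
  weight(X=1) = 1/7
  weight(X=2) = 1/7
Total weight = 1/7 + 1/7 = 2/7
P(X=1 | obs) = 1/7 / 2/7 = 1/2
P(X=2 | obs) = 1/7 / 2/7 = 1/2

P(X = 2 | obs) = 1/2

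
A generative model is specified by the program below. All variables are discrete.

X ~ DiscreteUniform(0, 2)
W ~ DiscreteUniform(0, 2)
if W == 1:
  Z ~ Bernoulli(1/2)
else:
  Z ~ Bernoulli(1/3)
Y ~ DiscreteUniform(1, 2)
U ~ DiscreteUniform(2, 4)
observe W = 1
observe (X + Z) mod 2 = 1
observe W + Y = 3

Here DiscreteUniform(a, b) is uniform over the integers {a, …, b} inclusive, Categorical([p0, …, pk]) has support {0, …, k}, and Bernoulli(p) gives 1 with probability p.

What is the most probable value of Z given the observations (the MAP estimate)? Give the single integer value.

argmax_v P(Z = v | obs) = 1

Enumerate traces; 9 have nonzero weight after conditioning:
  (X=0, W=1, Z=1, Y=2, U=2) weight 1/108
  (X=0, W=1, Z=1, Y=2, U=3) weight 1/108
  (X=0, W=1, Z=1, Y=2, U=4) weight 1/108
  (X=1, W=1, Z=0, Y=2, U=2) weight 1/108
  (X=1, W=1, Z=0, Y=2, U=3) weight 1/108
  (X=1, W=1, Z=0, Y=2, U=4) weight 1/108
  (X=2, W=1, Z=1, Y=2, U=2) weight 1/108
  (X=2, W=1, Z=1, Y=2, U=3) weight 1/108
  … 1 more
Group by Z:
  weight(Z=0) = 1/36
  weight(Z=1) = 1/18
Total weight = 1/36 + 1/18 = 1/12
P(Z=0 | obs) = 1/36 / 1/12 = 1/3
P(Z=1 | obs) = 1/18 / 1/12 = 2/3
argmax = 1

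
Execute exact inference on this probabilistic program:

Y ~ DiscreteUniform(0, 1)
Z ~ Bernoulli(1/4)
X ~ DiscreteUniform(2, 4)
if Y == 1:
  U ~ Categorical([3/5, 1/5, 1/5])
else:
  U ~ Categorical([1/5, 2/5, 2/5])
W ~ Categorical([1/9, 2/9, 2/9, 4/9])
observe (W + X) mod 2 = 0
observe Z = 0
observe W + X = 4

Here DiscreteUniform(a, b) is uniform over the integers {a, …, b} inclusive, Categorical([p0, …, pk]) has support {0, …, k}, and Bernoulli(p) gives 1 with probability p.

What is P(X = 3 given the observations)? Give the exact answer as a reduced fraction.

P(X = 3 | obs) = 2/5

Enumerate traces; 18 have nonzero weight after conditioning:
  (Y=0, Z=0, X=2, U=0, W=2) weight 1/180
  (Y=0, Z=0, X=2, U=1, W=2) weight 1/90
  (Y=0, Z=0, X=2, U=2, W=2) weight 1/90
  (Y=0, Z=0, X=3, U=0, W=1) weight 1/180
  (Y=0, Z=0, X=3, U=1, W=1) weight 1/90
  (Y=0, Z=0, X=3, U=2, W=1) weight 1/90
  (Y=0, Z=0, X=4, U=0, W=0) weight 1/360
  (Y=0, Z=0, X=4, U=1, W=0) weight 1/180
  … 10 more
Group by X:
  weight(X=2) = 1/18
  weight(X=3) = 1/18
  weight(X=4) = 1/36
Total weight = 1/18 + 1/18 + 1/36 = 5/36
P(X=2 | obs) = 1/18 / 5/36 = 2/5
P(X=3 | obs) = 1/18 / 5/36 = 2/5
P(X=4 | obs) = 1/36 / 5/36 = 1/5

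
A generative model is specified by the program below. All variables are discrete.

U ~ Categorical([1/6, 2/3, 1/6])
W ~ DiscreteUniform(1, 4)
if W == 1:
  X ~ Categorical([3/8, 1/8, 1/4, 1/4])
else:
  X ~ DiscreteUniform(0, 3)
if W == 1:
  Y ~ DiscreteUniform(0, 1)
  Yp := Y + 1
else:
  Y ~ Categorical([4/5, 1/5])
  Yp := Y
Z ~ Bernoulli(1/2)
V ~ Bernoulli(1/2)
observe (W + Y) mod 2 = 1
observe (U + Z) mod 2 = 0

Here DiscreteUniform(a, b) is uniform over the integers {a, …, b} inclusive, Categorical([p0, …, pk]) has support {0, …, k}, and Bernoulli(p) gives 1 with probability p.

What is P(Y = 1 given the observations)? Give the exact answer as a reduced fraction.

Enumerate traces; 96 have nonzero weight after conditioning:
  (U=0, W=1, X=0, Y=0, Z=0, V=0) weight 1/512
  (U=0, W=1, X=0, Y=0, Z=0, V=1) weight 1/512
  (U=0, W=1, X=1, Y=0, Z=0, V=0) weight 1/1536
  (U=0, W=1, X=1, Y=0, Z=0, V=1) weight 1/1536
  (U=0, W=1, X=2, Y=0, Z=0, V=0) weight 1/768
  (U=0, W=1, X=2, Y=0, Z=0, V=1) weight 1/768
  (U=0, W=1, X=3, Y=0, Z=0, V=0) weight 1/768
  (U=0, W=1, X=3, Y=0, Z=0, V=1) weight 1/768
  (U=0, W=2, X=0, Y=1, Z=0, V=0) weight 1/1920
  … 87 more
Group by Y:
  weight(Y=0) = 13/80
  weight(Y=1) = 1/20
Total weight = 13/80 + 1/20 = 17/80
P(Y=0 | obs) = 13/80 / 17/80 = 13/17
P(Y=1 | obs) = 1/20 / 17/80 = 4/17

P(Y = 1 | obs) = 4/17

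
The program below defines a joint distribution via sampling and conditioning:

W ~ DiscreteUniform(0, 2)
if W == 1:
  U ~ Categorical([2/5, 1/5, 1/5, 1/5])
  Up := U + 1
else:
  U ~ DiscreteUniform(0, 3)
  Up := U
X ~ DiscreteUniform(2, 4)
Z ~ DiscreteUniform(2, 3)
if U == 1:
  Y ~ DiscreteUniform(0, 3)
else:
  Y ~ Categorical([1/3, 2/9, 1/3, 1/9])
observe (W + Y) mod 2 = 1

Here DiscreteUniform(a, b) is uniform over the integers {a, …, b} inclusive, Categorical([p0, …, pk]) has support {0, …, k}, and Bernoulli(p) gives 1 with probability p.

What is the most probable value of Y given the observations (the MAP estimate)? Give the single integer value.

argmax_v P(Y = v | obs) = 1

Enumerate traces; 144 have nonzero weight after conditioning:
  (W=0, U=0, X=2, Z=2, Y=1) weight 1/324
  (W=0, U=0, X=2, Z=2, Y=3) weight 1/648
  (W=0, U=0, X=2, Z=3, Y=1) weight 1/324
  (W=0, U=0, X=2, Z=3, Y=3) weight 1/648
  (W=0, U=0, X=3, Z=2, Y=1) weight 1/324
  (W=0, U=0, X=3, Z=2, Y=3) weight 1/648
  (W=0, U=0, X=3, Z=3, Y=1) weight 1/324
  (W=0, U=0, X=3, Z=3, Y=3) weight 1/648
  (W=1, U=0, X=2, Z=2, Y=0) weight 1/135
  (W=1, U=0, X=2, Z=2, Y=2) weight 1/135
  … 134 more
Group by Y:
  weight(Y=0) = 19/180
  weight(Y=1) = 11/72
  weight(Y=2) = 19/180
  weight(Y=3) = 7/72
Total weight = 19/180 + 11/72 + 19/180 + 7/72 = 83/180
P(Y=0 | obs) = 19/180 / 83/180 = 19/83
P(Y=1 | obs) = 11/72 / 83/180 = 55/166
P(Y=2 | obs) = 19/180 / 83/180 = 19/83
P(Y=3 | obs) = 7/72 / 83/180 = 35/166
argmax = 1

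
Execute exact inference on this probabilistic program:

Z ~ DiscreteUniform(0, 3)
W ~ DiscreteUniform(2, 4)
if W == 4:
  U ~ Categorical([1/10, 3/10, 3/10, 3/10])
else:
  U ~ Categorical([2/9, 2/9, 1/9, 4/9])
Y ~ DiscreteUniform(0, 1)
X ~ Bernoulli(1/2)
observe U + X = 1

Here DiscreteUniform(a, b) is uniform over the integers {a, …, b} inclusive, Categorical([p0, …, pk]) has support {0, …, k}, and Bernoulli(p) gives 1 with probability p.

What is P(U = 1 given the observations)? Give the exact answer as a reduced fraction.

Enumerate traces; 48 have nonzero weight after conditioning:
  (Z=0, W=2, U=0, Y=0, X=1) weight 1/216
  (Z=0, W=2, U=0, Y=1, X=1) weight 1/216
  (Z=0, W=2, U=1, Y=0, X=0) weight 1/216
  (Z=0, W=2, U=1, Y=1, X=0) weight 1/216
  (Z=0, W=3, U=0, Y=0, X=1) weight 1/216
  (Z=0, W=3, U=0, Y=1, X=1) weight 1/216
  (Z=0, W=3, U=1, Y=0, X=0) weight 1/216
  (Z=0, W=3, U=1, Y=1, X=0) weight 1/216
  … 40 more
Group by U:
  weight(U=0) = 49/540
  weight(U=1) = 67/540
Total weight = 49/540 + 67/540 = 29/135
P(U=0 | obs) = 49/540 / 29/135 = 49/116
P(U=1 | obs) = 67/540 / 29/135 = 67/116

P(U = 1 | obs) = 67/116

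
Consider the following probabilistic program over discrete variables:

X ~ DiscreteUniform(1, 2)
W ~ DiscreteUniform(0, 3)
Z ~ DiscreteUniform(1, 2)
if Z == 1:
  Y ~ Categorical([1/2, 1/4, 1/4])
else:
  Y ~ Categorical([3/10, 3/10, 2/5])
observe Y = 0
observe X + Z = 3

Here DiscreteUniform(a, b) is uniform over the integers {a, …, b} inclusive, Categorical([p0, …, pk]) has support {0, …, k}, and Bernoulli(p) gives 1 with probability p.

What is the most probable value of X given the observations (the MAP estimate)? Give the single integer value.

Enumerate traces; 8 have nonzero weight after conditioning:
  (X=1, W=0, Z=2, Y=0) weight 3/160
  (X=1, W=1, Z=2, Y=0) weight 3/160
  (X=1, W=2, Z=2, Y=0) weight 3/160
  (X=1, W=3, Z=2, Y=0) weight 3/160
  (X=2, W=0, Z=1, Y=0) weight 1/32
  (X=2, W=1, Z=1, Y=0) weight 1/32
  (X=2, W=2, Z=1, Y=0) weight 1/32
  (X=2, W=3, Z=1, Y=0) weight 1/32
Group by X:
  weight(X=1) = 3/40
  weight(X=2) = 1/8
Total weight = 3/40 + 1/8 = 1/5
P(X=1 | obs) = 3/40 / 1/5 = 3/8
P(X=2 | obs) = 1/8 / 1/5 = 5/8
argmax = 2

argmax_v P(X = v | obs) = 2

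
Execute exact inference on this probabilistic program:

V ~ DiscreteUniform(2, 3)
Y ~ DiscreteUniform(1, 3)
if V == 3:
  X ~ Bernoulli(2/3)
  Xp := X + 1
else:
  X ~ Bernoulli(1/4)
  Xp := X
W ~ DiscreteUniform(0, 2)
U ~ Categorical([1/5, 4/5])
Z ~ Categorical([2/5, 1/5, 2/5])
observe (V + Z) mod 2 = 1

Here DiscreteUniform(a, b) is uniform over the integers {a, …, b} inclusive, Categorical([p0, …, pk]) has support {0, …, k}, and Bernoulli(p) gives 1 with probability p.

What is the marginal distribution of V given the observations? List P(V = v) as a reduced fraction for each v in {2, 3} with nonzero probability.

P(V=2) = 1/5, P(V=3) = 4/5

Enumerate traces; 108 have nonzero weight after conditioning:
  (V=2, Y=1, X=0, W=0, U=0, Z=1) weight 1/600
  (V=2, Y=1, X=0, W=0, U=1, Z=1) weight 1/150
  (V=2, Y=1, X=0, W=1, U=0, Z=1) weight 1/600
  (V=2, Y=1, X=0, W=1, U=1, Z=1) weight 1/150
  (V=2, Y=1, X=0, W=2, U=0, Z=1) weight 1/600
  (V=2, Y=1, X=0, W=2, U=1, Z=1) weight 1/150
  (V=2, Y=1, X=1, W=0, U=0, Z=1) weight 1/1800
  (V=2, Y=1, X=1, W=0, U=1, Z=1) weight 1/450
  (V=3, Y=1, X=0, W=0, U=0, Z=0) weight 1/675
  … 99 more
Group by V:
  weight(V=2) = 1/10
  weight(V=3) = 2/5
Total weight = 1/10 + 2/5 = 1/2
P(V=2 | obs) = 1/10 / 1/2 = 1/5
P(V=3 | obs) = 2/5 / 1/2 = 4/5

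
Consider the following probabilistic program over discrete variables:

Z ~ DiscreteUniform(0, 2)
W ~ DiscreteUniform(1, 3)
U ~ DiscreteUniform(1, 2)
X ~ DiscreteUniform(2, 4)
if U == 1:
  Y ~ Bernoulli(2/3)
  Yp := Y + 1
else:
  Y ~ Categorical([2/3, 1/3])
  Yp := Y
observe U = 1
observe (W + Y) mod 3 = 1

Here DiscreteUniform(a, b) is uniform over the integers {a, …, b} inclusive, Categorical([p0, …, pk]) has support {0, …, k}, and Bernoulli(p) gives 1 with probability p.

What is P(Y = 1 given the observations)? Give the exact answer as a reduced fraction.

Enumerate traces; 18 have nonzero weight after conditioning:
  (Z=0, W=1, U=1, X=2, Y=0) weight 1/162
  (Z=0, W=1, U=1, X=3, Y=0) weight 1/162
  (Z=0, W=1, U=1, X=4, Y=0) weight 1/162
  (Z=0, W=3, U=1, X=2, Y=1) weight 1/81
  (Z=0, W=3, U=1, X=3, Y=1) weight 1/81
  (Z=0, W=3, U=1, X=4, Y=1) weight 1/81
  (Z=1, W=1, U=1, X=2, Y=0) weight 1/162
  (Z=1, W=1, U=1, X=3, Y=0) weight 1/162
  … 10 more
Group by Y:
  weight(Y=0) = 1/18
  weight(Y=1) = 1/9
Total weight = 1/18 + 1/9 = 1/6
P(Y=0 | obs) = 1/18 / 1/6 = 1/3
P(Y=1 | obs) = 1/9 / 1/6 = 2/3

P(Y = 1 | obs) = 2/3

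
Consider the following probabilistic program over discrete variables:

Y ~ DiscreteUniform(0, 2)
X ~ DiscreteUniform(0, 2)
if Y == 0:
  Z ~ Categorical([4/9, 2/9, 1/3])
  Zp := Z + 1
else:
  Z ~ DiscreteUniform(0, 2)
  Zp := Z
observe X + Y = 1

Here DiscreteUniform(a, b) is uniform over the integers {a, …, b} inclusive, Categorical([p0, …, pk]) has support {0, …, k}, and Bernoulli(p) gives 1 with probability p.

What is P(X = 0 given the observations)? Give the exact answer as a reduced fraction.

Enumerate traces; 6 have nonzero weight after conditioning:
  (Y=0, X=1, Z=0) weight 4/81
  (Y=0, X=1, Z=1) weight 2/81
  (Y=0, X=1, Z=2) weight 1/27
  (Y=1, X=0, Z=0) weight 1/27
  (Y=1, X=0, Z=1) weight 1/27
  (Y=1, X=0, Z=2) weight 1/27
Group by X:
  weight(X=0) = 1/9
  weight(X=1) = 1/9
Total weight = 1/9 + 1/9 = 2/9
P(X=0 | obs) = 1/9 / 2/9 = 1/2
P(X=1 | obs) = 1/9 / 2/9 = 1/2

P(X = 0 | obs) = 1/2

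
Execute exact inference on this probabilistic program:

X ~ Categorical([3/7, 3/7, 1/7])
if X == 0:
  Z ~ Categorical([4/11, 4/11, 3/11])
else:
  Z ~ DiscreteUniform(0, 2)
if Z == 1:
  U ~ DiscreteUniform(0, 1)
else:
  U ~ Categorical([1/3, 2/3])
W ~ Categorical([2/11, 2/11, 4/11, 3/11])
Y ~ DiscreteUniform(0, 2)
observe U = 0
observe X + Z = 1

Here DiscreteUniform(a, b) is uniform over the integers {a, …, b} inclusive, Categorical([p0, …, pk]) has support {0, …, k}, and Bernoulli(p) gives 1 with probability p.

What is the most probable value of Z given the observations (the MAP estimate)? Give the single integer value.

Enumerate traces; 24 have nonzero weight after conditioning:
  (X=0, Z=1, U=0, W=0, Y=0) weight 4/847
  (X=0, Z=1, U=0, W=0, Y=1) weight 4/847
  (X=0, Z=1, U=0, W=0, Y=2) weight 4/847
  (X=0, Z=1, U=0, W=1, Y=0) weight 4/847
  (X=0, Z=1, U=0, W=1, Y=1) weight 4/847
  (X=0, Z=1, U=0, W=1, Y=2) weight 4/847
  (X=0, Z=1, U=0, W=2, Y=0) weight 8/847
  (X=0, Z=1, U=0, W=2, Y=1) weight 8/847
  (X=1, Z=0, U=0, W=0, Y=0) weight 2/693
  … 15 more
Group by Z:
  weight(Z=0) = 1/21
  weight(Z=1) = 6/77
Total weight = 1/21 + 6/77 = 29/231
P(Z=0 | obs) = 1/21 / 29/231 = 11/29
P(Z=1 | obs) = 6/77 / 29/231 = 18/29
argmax = 1

argmax_v P(Z = v | obs) = 1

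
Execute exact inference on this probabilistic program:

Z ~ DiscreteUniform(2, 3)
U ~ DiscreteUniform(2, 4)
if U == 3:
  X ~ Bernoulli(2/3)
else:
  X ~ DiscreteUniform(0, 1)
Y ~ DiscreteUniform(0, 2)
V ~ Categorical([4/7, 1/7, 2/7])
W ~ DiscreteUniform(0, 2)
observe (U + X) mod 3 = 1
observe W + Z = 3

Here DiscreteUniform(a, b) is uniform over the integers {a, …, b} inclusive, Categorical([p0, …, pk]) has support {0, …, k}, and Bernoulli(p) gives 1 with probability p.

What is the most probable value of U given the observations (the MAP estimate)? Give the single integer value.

Enumerate traces; 36 have nonzero weight after conditioning:
  (Z=2, U=3, X=1, Y=0, V=0, W=1) weight 4/567
  (Z=2, U=3, X=1, Y=0, V=1, W=1) weight 1/567
  (Z=2, U=3, X=1, Y=0, V=2, W=1) weight 2/567
  (Z=2, U=3, X=1, Y=1, V=0, W=1) weight 4/567
  (Z=2, U=3, X=1, Y=1, V=1, W=1) weight 1/567
  (Z=2, U=3, X=1, Y=1, V=2, W=1) weight 2/567
  (Z=2, U=3, X=1, Y=2, V=0, W=1) weight 4/567
  (Z=2, U=3, X=1, Y=2, V=1, W=1) weight 1/567
  (Z=2, U=4, X=0, Y=0, V=0, W=1) weight 1/189
  … 27 more
Group by U:
  weight(U=3) = 2/27
  weight(U=4) = 1/18
Total weight = 2/27 + 1/18 = 7/54
P(U=3 | obs) = 2/27 / 7/54 = 4/7
P(U=4 | obs) = 1/18 / 7/54 = 3/7
argmax = 3

argmax_v P(U = v | obs) = 3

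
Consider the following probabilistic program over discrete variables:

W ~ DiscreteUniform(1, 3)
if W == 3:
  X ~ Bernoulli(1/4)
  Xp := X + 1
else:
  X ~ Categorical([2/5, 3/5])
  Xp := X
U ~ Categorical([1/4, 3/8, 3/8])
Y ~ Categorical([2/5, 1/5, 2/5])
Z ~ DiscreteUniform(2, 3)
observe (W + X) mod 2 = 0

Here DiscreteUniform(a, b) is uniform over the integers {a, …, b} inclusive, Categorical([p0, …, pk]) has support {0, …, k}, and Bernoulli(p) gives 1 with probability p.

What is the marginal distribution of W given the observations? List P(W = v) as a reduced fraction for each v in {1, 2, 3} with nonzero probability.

Enumerate traces; 54 have nonzero weight after conditioning:
  (W=1, X=1, U=0, Y=0, Z=2) weight 1/100
  (W=1, X=1, U=0, Y=0, Z=3) weight 1/100
  (W=1, X=1, U=0, Y=1, Z=2) weight 1/200
  (W=1, X=1, U=0, Y=1, Z=3) weight 1/200
  (W=1, X=1, U=0, Y=2, Z=2) weight 1/100
  (W=1, X=1, U=0, Y=2, Z=3) weight 1/100
  (W=1, X=1, U=1, Y=0, Z=2) weight 3/200
  (W=1, X=1, U=1, Y=0, Z=3) weight 3/200
  (W=2, X=0, U=0, Y=0, Z=2) weight 1/150
  (W=3, X=1, U=0, Y=0, Z=2) weight 1/240
  … 44 more
Group by W:
  weight(W=1) = 1/5
  weight(W=2) = 2/15
  weight(W=3) = 1/12
Total weight = 1/5 + 2/15 + 1/12 = 5/12
P(W=1 | obs) = 1/5 / 5/12 = 12/25
P(W=2 | obs) = 2/15 / 5/12 = 8/25
P(W=3 | obs) = 1/12 / 5/12 = 1/5

P(W=1) = 12/25, P(W=2) = 8/25, P(W=3) = 1/5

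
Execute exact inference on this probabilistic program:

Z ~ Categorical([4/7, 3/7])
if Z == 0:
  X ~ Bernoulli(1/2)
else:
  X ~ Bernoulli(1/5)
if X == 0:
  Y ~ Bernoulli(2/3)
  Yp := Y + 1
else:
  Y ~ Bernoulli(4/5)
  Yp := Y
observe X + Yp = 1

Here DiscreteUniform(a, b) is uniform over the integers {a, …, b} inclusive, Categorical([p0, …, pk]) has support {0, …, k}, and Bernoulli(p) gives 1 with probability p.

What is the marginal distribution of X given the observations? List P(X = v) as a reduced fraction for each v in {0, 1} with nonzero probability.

P(X=0) = 110/149, P(X=1) = 39/149

Enumerate traces; 4 have nonzero weight after conditioning:
  (Z=0, X=0, Y=0) weight 2/21
  (Z=0, X=1, Y=0) weight 2/35
  (Z=1, X=0, Y=0) weight 4/35
  (Z=1, X=1, Y=0) weight 3/175
Group by X:
  weight(X=0) = 22/105
  weight(X=1) = 13/175
Total weight = 22/105 + 13/175 = 149/525
P(X=0 | obs) = 22/105 / 149/525 = 110/149
P(X=1 | obs) = 13/175 / 149/525 = 39/149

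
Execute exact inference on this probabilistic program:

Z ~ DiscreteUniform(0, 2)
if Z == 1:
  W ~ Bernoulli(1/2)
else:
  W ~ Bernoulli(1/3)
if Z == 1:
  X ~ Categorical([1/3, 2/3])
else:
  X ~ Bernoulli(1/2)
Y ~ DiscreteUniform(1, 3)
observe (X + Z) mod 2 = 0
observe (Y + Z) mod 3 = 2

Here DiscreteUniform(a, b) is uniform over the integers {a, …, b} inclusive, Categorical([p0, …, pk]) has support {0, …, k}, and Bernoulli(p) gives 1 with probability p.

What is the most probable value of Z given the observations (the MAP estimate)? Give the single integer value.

Enumerate traces; 6 have nonzero weight after conditioning:
  (Z=0, W=0, X=0, Y=2) weight 1/27
  (Z=0, W=1, X=0, Y=2) weight 1/54
  (Z=1, W=0, X=1, Y=1) weight 1/27
  (Z=1, W=1, X=1, Y=1) weight 1/27
  (Z=2, W=0, X=0, Y=3) weight 1/27
  (Z=2, W=1, X=0, Y=3) weight 1/54
Group by Z:
  weight(Z=0) = 1/18
  weight(Z=1) = 2/27
  weight(Z=2) = 1/18
Total weight = 1/18 + 2/27 + 1/18 = 5/27
P(Z=0 | obs) = 1/18 / 5/27 = 3/10
P(Z=1 | obs) = 2/27 / 5/27 = 2/5
P(Z=2 | obs) = 1/18 / 5/27 = 3/10
argmax = 1

argmax_v P(Z = v | obs) = 1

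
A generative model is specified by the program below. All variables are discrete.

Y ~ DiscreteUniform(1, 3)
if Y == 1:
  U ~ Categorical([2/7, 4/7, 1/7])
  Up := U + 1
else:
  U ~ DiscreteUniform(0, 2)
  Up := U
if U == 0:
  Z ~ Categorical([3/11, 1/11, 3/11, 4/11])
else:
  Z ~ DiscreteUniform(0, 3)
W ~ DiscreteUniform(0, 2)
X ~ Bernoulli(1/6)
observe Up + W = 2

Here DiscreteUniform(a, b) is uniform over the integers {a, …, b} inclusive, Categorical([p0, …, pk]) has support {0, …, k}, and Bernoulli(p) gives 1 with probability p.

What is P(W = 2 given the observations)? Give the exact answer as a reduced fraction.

P(W = 2 | obs) = 7/30

Enumerate traces; 64 have nonzero weight after conditioning:
  (Y=1, U=0, Z=0, W=1, X=0) weight 5/693
  (Y=1, U=0, Z=0, W=1, X=1) weight 1/693
  (Y=1, U=0, Z=1, W=1, X=0) weight 5/2079
  (Y=1, U=0, Z=1, W=1, X=1) weight 1/2079
  (Y=1, U=0, Z=2, W=1, X=0) weight 5/693
  (Y=1, U=0, Z=2, W=1, X=1) weight 1/693
  (Y=1, U=0, Z=3, W=1, X=0) weight 20/2079
  (Y=1, U=0, Z=3, W=1, X=1) weight 4/2079
  (Y=1, U=1, Z=0, W=0, X=0) weight 5/378
  (Y=2, U=0, Z=0, W=2, X=0) weight 5/594
  … 54 more
Group by W:
  weight(W=0) = 26/189
  weight(W=1) = 20/189
  weight(W=2) = 2/27
Total weight = 26/189 + 20/189 + 2/27 = 20/63
P(W=0 | obs) = 26/189 / 20/63 = 13/30
P(W=1 | obs) = 20/189 / 20/63 = 1/3
P(W=2 | obs) = 2/27 / 20/63 = 7/30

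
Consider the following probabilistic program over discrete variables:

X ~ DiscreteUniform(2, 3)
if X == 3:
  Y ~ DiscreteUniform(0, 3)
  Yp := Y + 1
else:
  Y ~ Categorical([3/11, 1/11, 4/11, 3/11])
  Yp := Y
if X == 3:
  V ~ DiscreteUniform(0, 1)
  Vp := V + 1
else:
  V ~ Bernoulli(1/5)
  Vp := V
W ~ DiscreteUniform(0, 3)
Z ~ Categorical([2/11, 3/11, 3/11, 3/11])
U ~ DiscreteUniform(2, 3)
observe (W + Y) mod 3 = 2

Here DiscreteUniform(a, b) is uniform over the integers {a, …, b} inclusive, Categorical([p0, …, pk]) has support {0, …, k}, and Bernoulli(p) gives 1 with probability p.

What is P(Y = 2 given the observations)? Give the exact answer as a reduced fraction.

P(Y = 2 | obs) = 54/115

Enumerate traces; 160 have nonzero weight after conditioning:
  (X=2, Y=0, V=0, W=2, Z=0, U=2) weight 3/1210
  (X=2, Y=0, V=0, W=2, Z=0, U=3) weight 3/1210
  (X=2, Y=0, V=0, W=2, Z=1, U=2) weight 9/2420
  (X=2, Y=0, V=0, W=2, Z=1, U=3) weight 9/2420
  (X=2, Y=0, V=0, W=2, Z=2, U=2) weight 9/2420
  (X=2, Y=0, V=0, W=2, Z=2, U=3) weight 9/2420
  (X=2, Y=0, V=0, W=2, Z=3, U=2) weight 9/2420
  (X=2, Y=0, V=0, W=2, Z=3, U=3) weight 9/2420
  (X=2, Y=1, V=0, W=1, Z=0, U=2) weight 1/1210
  (X=2, Y=2, V=0, W=0, Z=0, U=2) weight 2/605
  … 150 more
Group by Y:
  weight(Y=0) = 23/352
  weight(Y=1) = 15/352
  weight(Y=2) = 27/176
  weight(Y=3) = 23/352
Total weight = 23/352 + 15/352 + 27/176 + 23/352 = 115/352
P(Y=0 | obs) = 23/352 / 115/352 = 1/5
P(Y=1 | obs) = 15/352 / 115/352 = 3/23
P(Y=2 | obs) = 27/176 / 115/352 = 54/115
P(Y=3 | obs) = 23/352 / 115/352 = 1/5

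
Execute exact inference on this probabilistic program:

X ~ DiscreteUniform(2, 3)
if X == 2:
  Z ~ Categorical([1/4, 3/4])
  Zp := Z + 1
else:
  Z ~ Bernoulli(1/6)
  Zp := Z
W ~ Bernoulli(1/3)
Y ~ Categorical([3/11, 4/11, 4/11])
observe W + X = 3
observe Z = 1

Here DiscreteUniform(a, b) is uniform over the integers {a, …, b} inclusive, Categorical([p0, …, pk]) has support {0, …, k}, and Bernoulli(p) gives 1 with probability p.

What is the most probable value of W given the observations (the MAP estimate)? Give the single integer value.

Enumerate traces; 6 have nonzero weight after conditioning:
  (X=2, Z=1, W=1, Y=0) weight 3/88
  (X=2, Z=1, W=1, Y=1) weight 1/22
  (X=2, Z=1, W=1, Y=2) weight 1/22
  (X=3, Z=1, W=0, Y=0) weight 1/66
  (X=3, Z=1, W=0, Y=1) weight 2/99
  (X=3, Z=1, W=0, Y=2) weight 2/99
Group by W:
  weight(W=0) = 1/18
  weight(W=1) = 1/8
Total weight = 1/18 + 1/8 = 13/72
P(W=0 | obs) = 1/18 / 13/72 = 4/13
P(W=1 | obs) = 1/8 / 13/72 = 9/13
argmax = 1

argmax_v P(W = v | obs) = 1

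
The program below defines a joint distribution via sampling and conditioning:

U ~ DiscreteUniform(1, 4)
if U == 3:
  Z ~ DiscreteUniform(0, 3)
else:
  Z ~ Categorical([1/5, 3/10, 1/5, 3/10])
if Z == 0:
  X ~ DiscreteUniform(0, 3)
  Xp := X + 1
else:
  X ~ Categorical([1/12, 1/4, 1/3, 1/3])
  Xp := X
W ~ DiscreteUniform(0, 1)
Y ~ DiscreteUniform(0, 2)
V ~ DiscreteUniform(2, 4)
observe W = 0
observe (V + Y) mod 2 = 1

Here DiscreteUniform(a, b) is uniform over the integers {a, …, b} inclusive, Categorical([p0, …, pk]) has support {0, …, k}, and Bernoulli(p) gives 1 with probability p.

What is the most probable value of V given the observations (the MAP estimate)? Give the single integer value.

Enumerate traces; 256 have nonzero weight after conditioning:
  (U=1, Z=0, X=0, W=0, Y=0, V=3) weight 1/1440
  (U=1, Z=0, X=0, W=0, Y=1, V=2) weight 1/1440
  (U=1, Z=0, X=0, W=0, Y=1, V=4) weight 1/1440
  (U=1, Z=0, X=0, W=0, Y=2, V=3) weight 1/1440
  (U=1, Z=0, X=1, W=0, Y=0, V=3) weight 1/1440
  (U=1, Z=0, X=1, W=0, Y=1, V=2) weight 1/1440
  (U=1, Z=0, X=1, W=0, Y=1, V=4) weight 1/1440
  (U=1, Z=0, X=1, W=0, Y=2, V=3) weight 1/1440
  … 248 more
Group by V:
  weight(V=2) = 1/18
  weight(V=3) = 1/9
  weight(V=4) = 1/18
Total weight = 1/18 + 1/9 + 1/18 = 2/9
P(V=2 | obs) = 1/18 / 2/9 = 1/4
P(V=3 | obs) = 1/9 / 2/9 = 1/2
P(V=4 | obs) = 1/18 / 2/9 = 1/4
argmax = 3

argmax_v P(V = v | obs) = 3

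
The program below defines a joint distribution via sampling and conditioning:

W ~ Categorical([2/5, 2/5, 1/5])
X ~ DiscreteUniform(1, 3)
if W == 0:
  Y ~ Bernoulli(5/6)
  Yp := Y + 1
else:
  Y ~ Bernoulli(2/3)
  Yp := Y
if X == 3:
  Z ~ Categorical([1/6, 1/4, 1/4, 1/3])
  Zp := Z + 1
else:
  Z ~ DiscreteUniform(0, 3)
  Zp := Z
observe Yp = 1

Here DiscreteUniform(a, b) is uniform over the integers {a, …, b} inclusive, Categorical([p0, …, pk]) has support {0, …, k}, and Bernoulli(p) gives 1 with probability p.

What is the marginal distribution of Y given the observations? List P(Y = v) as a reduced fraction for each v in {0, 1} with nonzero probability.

Enumerate traces; 36 have nonzero weight after conditioning:
  (W=0, X=1, Y=0, Z=0) weight 1/180
  (W=0, X=1, Y=0, Z=1) weight 1/180
  (W=0, X=1, Y=0, Z=2) weight 1/180
  (W=0, X=1, Y=0, Z=3) weight 1/180
  (W=0, X=2, Y=0, Z=0) weight 1/180
  (W=0, X=2, Y=0, Z=1) weight 1/180
  (W=0, X=2, Y=0, Z=2) weight 1/180
  (W=0, X=2, Y=0, Z=3) weight 1/180
  (W=1, X=1, Y=1, Z=0) weight 1/45
  … 27 more
Group by Y:
  weight(Y=0) = 1/15
  weight(Y=1) = 2/5
Total weight = 1/15 + 2/5 = 7/15
P(Y=0 | obs) = 1/15 / 7/15 = 1/7
P(Y=1 | obs) = 2/5 / 7/15 = 6/7

P(Y=0) = 1/7, P(Y=1) = 6/7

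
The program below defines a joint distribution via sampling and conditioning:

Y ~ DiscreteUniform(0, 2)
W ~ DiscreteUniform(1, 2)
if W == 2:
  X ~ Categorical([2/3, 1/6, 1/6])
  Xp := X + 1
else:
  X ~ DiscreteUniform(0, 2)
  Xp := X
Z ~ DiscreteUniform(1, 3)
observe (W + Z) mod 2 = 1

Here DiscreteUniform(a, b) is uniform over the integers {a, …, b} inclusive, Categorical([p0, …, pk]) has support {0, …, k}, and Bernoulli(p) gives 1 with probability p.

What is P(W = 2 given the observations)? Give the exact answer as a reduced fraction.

Enumerate traces; 27 have nonzero weight after conditioning:
  (Y=0, W=1, X=0, Z=2) weight 1/54
  (Y=0, W=1, X=1, Z=2) weight 1/54
  (Y=0, W=1, X=2, Z=2) weight 1/54
  (Y=0, W=2, X=0, Z=1) weight 1/27
  (Y=0, W=2, X=0, Z=3) weight 1/27
  (Y=0, W=2, X=1, Z=1) weight 1/108
  (Y=0, W=2, X=1, Z=3) weight 1/108
  (Y=0, W=2, X=2, Z=1) weight 1/108
  … 19 more
Group by W:
  weight(W=1) = 1/6
  weight(W=2) = 1/3
Total weight = 1/6 + 1/3 = 1/2
P(W=1 | obs) = 1/6 / 1/2 = 1/3
P(W=2 | obs) = 1/3 / 1/2 = 2/3

P(W = 2 | obs) = 2/3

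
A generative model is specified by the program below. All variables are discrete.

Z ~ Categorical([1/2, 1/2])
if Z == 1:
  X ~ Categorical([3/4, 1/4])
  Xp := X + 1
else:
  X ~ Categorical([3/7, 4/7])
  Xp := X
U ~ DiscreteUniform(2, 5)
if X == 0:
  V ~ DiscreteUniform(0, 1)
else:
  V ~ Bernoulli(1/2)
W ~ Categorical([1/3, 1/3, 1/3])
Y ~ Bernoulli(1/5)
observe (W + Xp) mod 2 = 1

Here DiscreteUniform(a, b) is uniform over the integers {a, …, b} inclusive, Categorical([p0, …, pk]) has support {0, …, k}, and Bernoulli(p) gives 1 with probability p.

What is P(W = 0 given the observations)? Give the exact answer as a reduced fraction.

P(W = 0 | obs) = 37/93

Enumerate traces; 96 have nonzero weight after conditioning:
  (Z=0, X=0, U=2, V=0, W=1, Y=0) weight 1/140
  (Z=0, X=0, U=2, V=0, W=1, Y=1) weight 1/560
  (Z=0, X=0, U=2, V=1, W=1, Y=0) weight 1/140
  (Z=0, X=0, U=2, V=1, W=1, Y=1) weight 1/560
  (Z=0, X=0, U=3, V=0, W=1, Y=0) weight 1/140
  (Z=0, X=0, U=3, V=0, W=1, Y=1) weight 1/560
  (Z=0, X=0, U=3, V=1, W=1, Y=0) weight 1/140
  (Z=0, X=0, U=3, V=1, W=1, Y=1) weight 1/560
  (Z=0, X=1, U=2, V=0, W=0, Y=0) weight 1/105
  (Z=0, X=1, U=2, V=0, W=2, Y=0) weight 1/105
  … 86 more
Group by W:
  weight(W=0) = 37/168
  weight(W=1) = 19/168
  weight(W=2) = 37/168
Total weight = 37/168 + 19/168 + 37/168 = 31/56
P(W=0 | obs) = 37/168 / 31/56 = 37/93
P(W=1 | obs) = 19/168 / 31/56 = 19/93
P(W=2 | obs) = 37/168 / 31/56 = 37/93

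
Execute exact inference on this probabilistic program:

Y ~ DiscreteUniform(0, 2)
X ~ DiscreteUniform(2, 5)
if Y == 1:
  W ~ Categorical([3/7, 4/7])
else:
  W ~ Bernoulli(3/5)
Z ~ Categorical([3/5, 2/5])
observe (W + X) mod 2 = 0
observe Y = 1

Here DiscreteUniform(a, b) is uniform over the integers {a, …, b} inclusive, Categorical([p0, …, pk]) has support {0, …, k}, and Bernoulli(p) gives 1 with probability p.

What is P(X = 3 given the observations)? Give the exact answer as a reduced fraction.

P(X = 3 | obs) = 2/7

Enumerate traces; 8 have nonzero weight after conditioning:
  (Y=1, X=2, W=0, Z=0) weight 3/140
  (Y=1, X=2, W=0, Z=1) weight 1/70
  (Y=1, X=3, W=1, Z=0) weight 1/35
  (Y=1, X=3, W=1, Z=1) weight 2/105
  (Y=1, X=4, W=0, Z=0) weight 3/140
  (Y=1, X=4, W=0, Z=1) weight 1/70
  (Y=1, X=5, W=1, Z=0) weight 1/35
  (Y=1, X=5, W=1, Z=1) weight 2/105
Group by X:
  weight(X=2) = 1/28
  weight(X=3) = 1/21
  weight(X=4) = 1/28
  weight(X=5) = 1/21
Total weight = 1/28 + 1/21 + 1/28 + 1/21 = 1/6
P(X=2 | obs) = 1/28 / 1/6 = 3/14
P(X=3 | obs) = 1/21 / 1/6 = 2/7
P(X=4 | obs) = 1/28 / 1/6 = 3/14
P(X=5 | obs) = 1/21 / 1/6 = 2/7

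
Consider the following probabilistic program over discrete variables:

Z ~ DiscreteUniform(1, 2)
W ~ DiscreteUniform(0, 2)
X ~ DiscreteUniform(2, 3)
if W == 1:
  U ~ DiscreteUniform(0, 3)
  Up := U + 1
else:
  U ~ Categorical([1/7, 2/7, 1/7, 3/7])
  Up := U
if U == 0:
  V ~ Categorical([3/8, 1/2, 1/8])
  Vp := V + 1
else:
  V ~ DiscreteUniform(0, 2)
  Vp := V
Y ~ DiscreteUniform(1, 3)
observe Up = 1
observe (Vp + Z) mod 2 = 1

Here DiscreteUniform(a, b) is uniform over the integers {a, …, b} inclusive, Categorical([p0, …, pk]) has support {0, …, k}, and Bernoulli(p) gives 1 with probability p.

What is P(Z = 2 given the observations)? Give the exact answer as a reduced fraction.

P(Z = 2 | obs) = 53/138

Enumerate traces; 54 have nonzero weight after conditioning:
  (Z=1, W=0, X=2, U=1, V=0, Y=1) weight 1/378
  (Z=1, W=0, X=2, U=1, V=0, Y=2) weight 1/378
  (Z=1, W=0, X=2, U=1, V=0, Y=3) weight 1/378
  (Z=1, W=0, X=2, U=1, V=2, Y=1) weight 1/378
  (Z=1, W=0, X=2, U=1, V=2, Y=2) weight 1/378
  (Z=1, W=0, X=2, U=1, V=2, Y=3) weight 1/378
  (Z=1, W=0, X=3, U=1, V=0, Y=1) weight 1/378
  (Z=1, W=0, X=3, U=1, V=0, Y=2) weight 1/378
  (Z=2, W=0, X=2, U=1, V=1, Y=1) weight 1/378
  … 45 more
Group by Z:
  weight(Z=1) = 85/1008
  weight(Z=2) = 53/1008
Total weight = 85/1008 + 53/1008 = 23/168
P(Z=1 | obs) = 85/1008 / 23/168 = 85/138
P(Z=2 | obs) = 53/1008 / 23/168 = 53/138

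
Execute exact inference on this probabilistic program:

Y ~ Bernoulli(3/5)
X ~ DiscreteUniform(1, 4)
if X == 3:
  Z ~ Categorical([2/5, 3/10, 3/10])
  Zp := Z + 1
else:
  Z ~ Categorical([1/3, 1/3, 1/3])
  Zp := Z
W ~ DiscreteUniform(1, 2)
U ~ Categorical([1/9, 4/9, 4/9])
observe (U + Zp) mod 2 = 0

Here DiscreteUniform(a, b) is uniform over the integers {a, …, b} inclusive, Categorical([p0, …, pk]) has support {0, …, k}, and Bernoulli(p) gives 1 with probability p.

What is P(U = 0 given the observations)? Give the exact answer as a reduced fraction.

Enumerate traces; 76 have nonzero weight after conditioning:
  (Y=0, X=1, Z=0, W=1, U=0) weight 1/540
  (Y=0, X=1, Z=0, W=1, U=2) weight 1/135
  (Y=0, X=1, Z=0, W=2, U=0) weight 1/540
  (Y=0, X=1, Z=0, W=2, U=2) weight 1/135
  (Y=0, X=1, Z=1, W=1, U=1) weight 1/135
  (Y=0, X=1, Z=1, W=2, U=1) weight 1/135
  (Y=0, X=1, Z=2, W=1, U=0) weight 1/540
  (Y=0, X=1, Z=2, W=1, U=2) weight 1/135
  … 68 more
Group by U:
  weight(U=0) = 23/360
  weight(U=1) = 17/90
  weight(U=2) = 23/90
Total weight = 23/360 + 17/90 + 23/90 = 61/120
P(U=0 | obs) = 23/360 / 61/120 = 23/183
P(U=1 | obs) = 17/90 / 61/120 = 68/183
P(U=2 | obs) = 23/90 / 61/120 = 92/183

P(U = 0 | obs) = 23/183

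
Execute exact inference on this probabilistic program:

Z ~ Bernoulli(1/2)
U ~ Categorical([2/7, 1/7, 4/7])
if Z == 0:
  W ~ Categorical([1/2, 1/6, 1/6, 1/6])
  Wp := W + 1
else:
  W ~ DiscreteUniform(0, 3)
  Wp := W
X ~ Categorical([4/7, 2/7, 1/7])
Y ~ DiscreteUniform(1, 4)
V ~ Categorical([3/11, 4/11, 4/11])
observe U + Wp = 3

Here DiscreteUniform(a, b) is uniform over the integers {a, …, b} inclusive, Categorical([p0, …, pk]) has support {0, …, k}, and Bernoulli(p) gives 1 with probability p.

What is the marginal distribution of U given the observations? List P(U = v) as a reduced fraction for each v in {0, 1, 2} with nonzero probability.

Enumerate traces; 216 have nonzero weight after conditioning:
  (Z=0, U=0, W=2, X=0, Y=1, V=0) weight 1/1078
  (Z=0, U=0, W=2, X=0, Y=1, V=1) weight 2/1617
  (Z=0, U=0, W=2, X=0, Y=1, V=2) weight 2/1617
  (Z=0, U=0, W=2, X=0, Y=2, V=0) weight 1/1078
  (Z=0, U=0, W=2, X=0, Y=2, V=1) weight 2/1617
  (Z=0, U=0, W=2, X=0, Y=2, V=2) weight 2/1617
  (Z=0, U=0, W=2, X=0, Y=3, V=0) weight 1/1078
  (Z=0, U=0, W=2, X=0, Y=3, V=1) weight 2/1617
  (Z=0, U=1, W=1, X=0, Y=1, V=0) weight 1/2156
  (Z=0, U=2, W=0, X=0, Y=1, V=0) weight 3/539
  … 206 more
Group by U:
  weight(U=0) = 5/84
  weight(U=1) = 5/168
  weight(U=2) = 3/14
Total weight = 5/84 + 5/168 + 3/14 = 17/56
P(U=0 | obs) = 5/84 / 17/56 = 10/51
P(U=1 | obs) = 5/168 / 17/56 = 5/51
P(U=2 | obs) = 3/14 / 17/56 = 12/17

P(U=0) = 10/51, P(U=1) = 5/51, P(U=2) = 12/17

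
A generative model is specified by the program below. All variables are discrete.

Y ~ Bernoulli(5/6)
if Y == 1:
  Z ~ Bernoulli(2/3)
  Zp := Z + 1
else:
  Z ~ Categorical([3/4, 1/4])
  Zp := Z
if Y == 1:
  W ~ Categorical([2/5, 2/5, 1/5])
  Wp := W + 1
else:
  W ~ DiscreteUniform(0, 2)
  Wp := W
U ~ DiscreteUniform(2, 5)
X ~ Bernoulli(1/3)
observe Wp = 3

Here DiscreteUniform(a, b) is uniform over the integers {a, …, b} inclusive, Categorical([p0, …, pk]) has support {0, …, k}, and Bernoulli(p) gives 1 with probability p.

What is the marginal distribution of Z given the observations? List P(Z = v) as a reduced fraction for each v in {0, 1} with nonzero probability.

Enumerate traces; 16 have nonzero weight after conditioning:
  (Y=1, Z=0, W=2, U=2, X=0) weight 1/108
  (Y=1, Z=0, W=2, U=2, X=1) weight 1/216
  (Y=1, Z=0, W=2, U=3, X=0) weight 1/108
  (Y=1, Z=0, W=2, U=3, X=1) weight 1/216
  (Y=1, Z=0, W=2, U=4, X=0) weight 1/108
  (Y=1, Z=0, W=2, U=4, X=1) weight 1/216
  (Y=1, Z=0, W=2, U=5, X=0) weight 1/108
  (Y=1, Z=0, W=2, U=5, X=1) weight 1/216
  (Y=1, Z=1, W=2, U=2, X=0) weight 1/54
  … 7 more
Group by Z:
  weight(Z=0) = 1/18
  weight(Z=1) = 1/9
Total weight = 1/18 + 1/9 = 1/6
P(Z=0 | obs) = 1/18 / 1/6 = 1/3
P(Z=1 | obs) = 1/9 / 1/6 = 2/3

P(Z=0) = 1/3, P(Z=1) = 2/3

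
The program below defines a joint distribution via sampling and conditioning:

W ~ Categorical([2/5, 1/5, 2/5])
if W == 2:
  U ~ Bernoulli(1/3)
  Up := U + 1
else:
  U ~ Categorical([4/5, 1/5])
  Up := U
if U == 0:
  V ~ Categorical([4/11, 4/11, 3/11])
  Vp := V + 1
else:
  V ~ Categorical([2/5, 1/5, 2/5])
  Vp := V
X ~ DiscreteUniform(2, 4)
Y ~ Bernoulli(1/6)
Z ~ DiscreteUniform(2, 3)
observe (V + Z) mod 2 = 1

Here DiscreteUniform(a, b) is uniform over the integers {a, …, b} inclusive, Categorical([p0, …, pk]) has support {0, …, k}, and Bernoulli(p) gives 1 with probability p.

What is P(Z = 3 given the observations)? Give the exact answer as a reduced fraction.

P(Z = 3 | obs) = 932/1375

Enumerate traces; 108 have nonzero weight after conditioning:
  (W=0, U=0, V=0, X=2, Y=0, Z=3) weight 8/495
  (W=0, U=0, V=0, X=2, Y=1, Z=3) weight 8/2475
  (W=0, U=0, V=0, X=3, Y=0, Z=3) weight 8/495
  (W=0, U=0, V=0, X=3, Y=1, Z=3) weight 8/2475
  (W=0, U=0, V=0, X=4, Y=0, Z=3) weight 8/495
  (W=0, U=0, V=0, X=4, Y=1, Z=3) weight 8/2475
  (W=0, U=0, V=1, X=2, Y=0, Z=2) weight 8/495
  (W=0, U=0, V=1, X=2, Y=1, Z=2) weight 8/2475
  … 100 more
Group by Z:
  weight(Z=2) = 443/2750
  weight(Z=3) = 466/1375
Total weight = 443/2750 + 466/1375 = 1/2
P(Z=2 | obs) = 443/2750 / 1/2 = 443/1375
P(Z=3 | obs) = 466/1375 / 1/2 = 932/1375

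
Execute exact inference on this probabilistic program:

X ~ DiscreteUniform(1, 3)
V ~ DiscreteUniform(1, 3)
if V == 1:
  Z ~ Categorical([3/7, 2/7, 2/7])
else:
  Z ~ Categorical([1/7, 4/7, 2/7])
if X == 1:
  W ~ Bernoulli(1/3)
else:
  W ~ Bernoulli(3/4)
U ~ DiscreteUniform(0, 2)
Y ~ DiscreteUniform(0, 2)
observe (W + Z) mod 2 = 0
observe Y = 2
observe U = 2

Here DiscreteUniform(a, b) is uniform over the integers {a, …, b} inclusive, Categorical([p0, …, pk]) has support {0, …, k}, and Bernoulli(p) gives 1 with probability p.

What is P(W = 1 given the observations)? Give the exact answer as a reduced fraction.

Enumerate traces; 27 have nonzero weight after conditioning:
  (X=1, V=1, Z=0, W=0, U=2, Y=2) weight 2/567
  (X=1, V=1, Z=1, W=1, U=2, Y=2) weight 2/1701
  (X=1, V=1, Z=2, W=0, U=2, Y=2) weight 4/1701
  (X=1, V=2, Z=0, W=0, U=2, Y=2) weight 2/1701
  (X=1, V=2, Z=1, W=1, U=2, Y=2) weight 4/1701
  (X=1, V=2, Z=2, W=0, U=2, Y=2) weight 4/1701
  (X=1, V=3, Z=0, W=0, U=2, Y=2) weight 2/1701
  (X=1, V=3, Z=1, W=1, U=2, Y=2) weight 4/1701
  … 19 more
Group by W:
  weight(W=0) = 11/486
  weight(W=1) = 55/1701
Total weight = 11/486 + 55/1701 = 187/3402
P(W=0 | obs) = 11/486 / 187/3402 = 7/17
P(W=1 | obs) = 55/1701 / 187/3402 = 10/17

P(W = 1 | obs) = 10/17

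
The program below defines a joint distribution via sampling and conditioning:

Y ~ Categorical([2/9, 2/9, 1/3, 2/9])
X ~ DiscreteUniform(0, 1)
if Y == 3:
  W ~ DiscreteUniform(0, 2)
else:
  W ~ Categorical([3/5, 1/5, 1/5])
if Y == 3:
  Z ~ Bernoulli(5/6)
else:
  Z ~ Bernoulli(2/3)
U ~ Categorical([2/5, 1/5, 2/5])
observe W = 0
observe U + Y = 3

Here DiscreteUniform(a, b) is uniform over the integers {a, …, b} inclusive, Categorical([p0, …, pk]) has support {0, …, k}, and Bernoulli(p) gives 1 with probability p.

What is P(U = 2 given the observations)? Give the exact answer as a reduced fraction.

P(U = 2 | obs) = 36/83

Enumerate traces; 12 have nonzero weight after conditioning:
  (Y=1, X=0, W=0, Z=0, U=2) weight 2/225
  (Y=1, X=0, W=0, Z=1, U=2) weight 4/225
  (Y=1, X=1, W=0, Z=0, U=2) weight 2/225
  (Y=1, X=1, W=0, Z=1, U=2) weight 4/225
  (Y=2, X=0, W=0, Z=0, U=1) weight 1/150
  (Y=2, X=0, W=0, Z=1, U=1) weight 1/75
  (Y=2, X=1, W=0, Z=0, U=1) weight 1/150
  (Y=2, X=1, W=0, Z=1, U=1) weight 1/75
  (Y=3, X=0, W=0, Z=0, U=0) weight 1/405
  … 3 more
Group by U:
  weight(U=0) = 4/135
  weight(U=1) = 1/25
  weight(U=2) = 4/75
Total weight = 4/135 + 1/25 + 4/75 = 83/675
P(U=0 | obs) = 4/135 / 83/675 = 20/83
P(U=1 | obs) = 1/25 / 83/675 = 27/83
P(U=2 | obs) = 4/75 / 83/675 = 36/83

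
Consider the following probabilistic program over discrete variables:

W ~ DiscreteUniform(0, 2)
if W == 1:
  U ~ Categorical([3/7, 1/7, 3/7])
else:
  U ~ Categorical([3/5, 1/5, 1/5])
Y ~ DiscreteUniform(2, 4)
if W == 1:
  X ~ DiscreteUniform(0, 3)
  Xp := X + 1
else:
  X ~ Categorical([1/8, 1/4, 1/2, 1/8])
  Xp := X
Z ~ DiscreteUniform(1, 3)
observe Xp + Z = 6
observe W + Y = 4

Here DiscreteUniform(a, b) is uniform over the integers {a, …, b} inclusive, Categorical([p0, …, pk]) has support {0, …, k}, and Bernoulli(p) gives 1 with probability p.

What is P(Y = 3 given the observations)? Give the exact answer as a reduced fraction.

Enumerate traces; 12 have nonzero weight after conditioning:
  (W=0, U=0, Y=4, X=3, Z=3) weight 1/360
  (W=0, U=1, Y=4, X=3, Z=3) weight 1/1080
  (W=0, U=2, Y=4, X=3, Z=3) weight 1/1080
  (W=1, U=0, Y=3, X=2, Z=3) weight 1/252
  (W=1, U=0, Y=3, X=3, Z=2) weight 1/252
  (W=1, U=1, Y=3, X=2, Z=3) weight 1/756
  (W=1, U=1, Y=3, X=3, Z=2) weight 1/756
  (W=1, U=2, Y=3, X=2, Z=3) weight 1/252
  (W=2, U=0, Y=2, X=3, Z=3) weight 1/360
  … 3 more
Group by Y:
  weight(Y=2) = 1/216
  weight(Y=3) = 1/54
  weight(Y=4) = 1/216
Total weight = 1/216 + 1/54 + 1/216 = 1/36
P(Y=2 | obs) = 1/216 / 1/36 = 1/6
P(Y=3 | obs) = 1/54 / 1/36 = 2/3
P(Y=4 | obs) = 1/216 / 1/36 = 1/6

P(Y = 3 | obs) = 2/3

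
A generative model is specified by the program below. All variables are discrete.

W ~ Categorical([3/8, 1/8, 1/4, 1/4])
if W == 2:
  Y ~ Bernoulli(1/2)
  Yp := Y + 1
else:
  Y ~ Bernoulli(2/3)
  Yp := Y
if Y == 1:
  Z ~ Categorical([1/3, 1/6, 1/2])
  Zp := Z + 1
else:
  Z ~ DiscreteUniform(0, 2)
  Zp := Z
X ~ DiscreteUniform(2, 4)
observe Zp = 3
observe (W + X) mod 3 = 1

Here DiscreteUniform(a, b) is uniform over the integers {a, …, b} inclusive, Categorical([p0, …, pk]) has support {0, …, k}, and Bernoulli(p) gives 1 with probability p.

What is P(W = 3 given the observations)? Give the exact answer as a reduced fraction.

Enumerate traces; 4 have nonzero weight after conditioning:
  (W=0, Y=1, Z=2, X=4) weight 1/24
  (W=1, Y=1, Z=2, X=3) weight 1/72
  (W=2, Y=1, Z=2, X=2) weight 1/48
  (W=3, Y=1, Z=2, X=4) weight 1/36
Group by W:
  weight(W=0) = 1/24
  weight(W=1) = 1/72
  weight(W=2) = 1/48
  weight(W=3) = 1/36
Total weight = 1/24 + 1/72 + 1/48 + 1/36 = 5/48
P(W=0 | obs) = 1/24 / 5/48 = 2/5
P(W=1 | obs) = 1/72 / 5/48 = 2/15
P(W=2 | obs) = 1/48 / 5/48 = 1/5
P(W=3 | obs) = 1/36 / 5/48 = 4/15

P(W = 3 | obs) = 4/15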